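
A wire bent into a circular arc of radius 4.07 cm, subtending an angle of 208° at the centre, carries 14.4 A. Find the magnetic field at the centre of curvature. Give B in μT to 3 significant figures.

B ≈ 128 μT

The Biot–Savart field of a circular arc at its centre is B = μ₀Iφ/(4πR), with φ = 3.63 rad.
B = (4π×10⁻⁷ × 14.4 × 3.63) / (4π × 0.0407) = 1.28×10⁻⁴ T.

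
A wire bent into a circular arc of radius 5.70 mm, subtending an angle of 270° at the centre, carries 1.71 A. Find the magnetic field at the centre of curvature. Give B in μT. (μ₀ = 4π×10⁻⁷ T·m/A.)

B ≈ 141 μT

The Biot–Savart field of a circular arc at its centre is B = μ₀Iφ/(4πR), with φ = 4.712 rad.
B = (4π×10⁻⁷ × 1.71 × 4.712) / (4π × 0.0057) = 1.41×10⁻⁴ T.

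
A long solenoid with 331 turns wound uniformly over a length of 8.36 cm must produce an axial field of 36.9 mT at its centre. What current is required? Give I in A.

I ≈ 7.42 A

Inside a long solenoid B = μ₀nI with n = 3959 m⁻¹, so I = B/(μ₀n).
I = 3.69×10⁻² / (4π×10⁻⁷ × 3959) = 7.42 A.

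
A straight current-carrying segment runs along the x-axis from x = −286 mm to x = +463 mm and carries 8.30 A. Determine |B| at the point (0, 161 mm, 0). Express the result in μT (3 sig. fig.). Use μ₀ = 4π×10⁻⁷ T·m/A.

B ≈ 9.36 μT

For a finite straight segment, B = (μ₀I/4πd)(sinθ₁ + sinθ₂), where θ₁, θ₂ are the angles from the perpendicular to each end.
The perpendicular distance is d = 0.161 m; the end-offsets along the wire are a = 0.286 m and b = 0.463 m.
sinθ₁ = 0.286/√(0.286²+0.161²) = 0.8714; sinθ₂ = 0.463/√(0.463²+0.161²) = 0.9445.
B = (4π×10⁻⁷ × 8.30) / (4π × 0.161) × (0.8714 + 0.9445) = 9.36×10⁻⁶ T.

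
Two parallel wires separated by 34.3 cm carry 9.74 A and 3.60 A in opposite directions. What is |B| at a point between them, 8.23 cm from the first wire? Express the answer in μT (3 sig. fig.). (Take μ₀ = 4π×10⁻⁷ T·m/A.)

B ≈ 26.4 μT

Each long wire gives B = μ₀I/(2πd). Distances are d₁ = 0.0823 m and d₂ = 0.2607 m.
B₁ = 2.37×10⁻⁵ T, B₂ = 2.76×10⁻⁶ T.
Between antiparallel currents both contributions point the same way, so they add. B = B₁ + B₂ = 2.37×10⁻⁵ + 2.76×10⁻⁶ = 2.64×10⁻⁵ T.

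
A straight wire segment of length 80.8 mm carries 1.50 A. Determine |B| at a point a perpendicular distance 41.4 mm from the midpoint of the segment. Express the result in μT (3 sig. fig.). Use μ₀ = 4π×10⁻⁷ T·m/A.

B ≈ 5.06 μT

For a finite straight segment, B = (μ₀I/4πd)(sinθ₁ + sinθ₂), where θ₁, θ₂ are the angles from the perpendicular to each end.
The perpendicular from the point meets the wire at its midpoint, so each end is L/2 = 0.0404 m away along the wire.
sinθ₁ = 0.0404/√(0.0404²+0.0414²) = 0.6984; sinθ₂ = 0.0404/√(0.0404²+0.0414²) = 0.6984.
B = (4π×10⁻⁷ × 1.50) / (4π × 0.0414) × (0.6984 + 0.6984) = 5.06×10⁻⁶ T.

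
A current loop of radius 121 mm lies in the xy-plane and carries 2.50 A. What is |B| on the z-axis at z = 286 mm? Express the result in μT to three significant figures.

On the axis of a circular loop, B = μ₀IR² / [2(R²+z²)^(3/2)].
R² + z² = (0.121)² + (0.286)² = 0.09644 m², and (R²+z²)^(3/2) = 2.99×10⁻² m³.
B = (4π×10⁻⁷ × 2.50 × 0.01464) / (2 × 2.99×10⁻²) = 7.68×10⁻⁷ T.

B ≈ 0.768 μT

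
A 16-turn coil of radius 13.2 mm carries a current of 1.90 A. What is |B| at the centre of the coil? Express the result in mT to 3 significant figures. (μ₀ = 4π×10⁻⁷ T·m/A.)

B ≈ 1.45 mT

For an N-turn flat coil, B = Nμ₀I/(2R) with R = 0.0132 m.
B = 16 × 9.04×10⁻⁵ T = 1.45×10⁻³ T.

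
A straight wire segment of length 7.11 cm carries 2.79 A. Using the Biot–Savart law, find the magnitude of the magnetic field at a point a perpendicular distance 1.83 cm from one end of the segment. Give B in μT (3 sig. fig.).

For a finite straight segment, B = (μ₀I/4πd)(sinθ₁ + sinθ₂), where θ₁, θ₂ are the angles from the perpendicular to each end.
The perpendicular foot is at one end, so the two end-offsets along the wire are 0 and L = 0.0711 m.
sinθ₁ = 0/√(0²+0.0183²) = 0.0000; sinθ₂ = 0.0711/√(0.0711²+0.0183²) = 0.9684.
B = (4π×10⁻⁷ × 2.79) / (4π × 0.0183) × (0.0000 + 0.9684) = 1.48×10⁻⁵ T.

B ≈ 14.8 μT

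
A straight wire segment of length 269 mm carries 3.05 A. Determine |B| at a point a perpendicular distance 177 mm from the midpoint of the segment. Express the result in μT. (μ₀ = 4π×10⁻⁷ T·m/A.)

For a finite straight segment, B = (μ₀I/4πd)(sinθ₁ + sinθ₂), where θ₁, θ₂ are the angles from the perpendicular to each end.
The perpendicular from the point meets the wire at its midpoint, so each end is L/2 = 0.1345 m away along the wire.
sinθ₁ = 0.1345/√(0.1345²+0.177²) = 0.6050; sinθ₂ = 0.1345/√(0.1345²+0.177²) = 0.6050.
B = (4π×10⁻⁷ × 3.05) / (4π × 0.177) × (0.6050 + 0.6050) = 2.09×10⁻⁶ T.

B ≈ 2.09 μT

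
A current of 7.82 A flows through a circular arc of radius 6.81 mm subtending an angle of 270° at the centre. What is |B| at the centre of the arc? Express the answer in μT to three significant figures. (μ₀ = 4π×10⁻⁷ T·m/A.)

B ≈ 541 μT

The Biot–Savart field of a circular arc at its centre is B = μ₀Iφ/(4πR), with φ = 4.712 rad.
B = (4π×10⁻⁷ × 7.82 × 4.712) / (4π × 0.00681) = 5.41×10⁻⁴ T.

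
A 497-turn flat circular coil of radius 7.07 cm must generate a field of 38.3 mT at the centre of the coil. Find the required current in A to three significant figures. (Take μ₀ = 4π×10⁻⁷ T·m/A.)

For an N-turn coil, B = Nμ₀I/(2R) with R = 0.0707 m, so I = 2RB/(Nμ₀) = 2 × 0.0707 × 3.83×10⁻² / (497 × 4π×10⁻⁷) = 8.67 A.

I ≈ 8.67 A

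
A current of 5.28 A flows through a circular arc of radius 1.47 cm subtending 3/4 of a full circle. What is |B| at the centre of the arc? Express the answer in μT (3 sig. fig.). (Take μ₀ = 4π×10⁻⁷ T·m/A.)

The Biot–Savart field of a circular arc at its centre is B = μ₀Iφ/(4πR), with φ = 4.712 rad.
B = (4π×10⁻⁷ × 5.28 × 4.712) / (4π × 0.0147) = 1.69×10⁻⁴ T.

B ≈ 169 μT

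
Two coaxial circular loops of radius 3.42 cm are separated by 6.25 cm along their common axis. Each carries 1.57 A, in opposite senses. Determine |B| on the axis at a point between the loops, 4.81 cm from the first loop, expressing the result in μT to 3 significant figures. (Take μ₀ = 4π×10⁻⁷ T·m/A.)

B ≈ 17.0 μT

Each loop contributes B = μ₀IR²/[2(R²+z²)^(3/2)] on the axis, with z measured from that loop.
Loop 1 (z = 0.0481 m): B₁ = 5.61×10⁻⁶ T. Loop 2 (z = 0.0144 m): B₂ = 2.26×10⁻⁵ T.
The fields oppose: B = |B₁ − B₂| = 1.70×10⁻⁵ T.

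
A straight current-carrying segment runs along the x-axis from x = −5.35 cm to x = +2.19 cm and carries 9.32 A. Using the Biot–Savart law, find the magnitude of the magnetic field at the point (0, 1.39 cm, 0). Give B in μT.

For a finite straight segment, B = (μ₀I/4πd)(sinθ₁ + sinθ₂), where θ₁, θ₂ are the angles from the perpendicular to each end.
The perpendicular distance is d = 0.0139 m; the end-offsets along the wire are a = 0.0535 m and b = 0.0219 m.
sinθ₁ = 0.0535/√(0.0535²+0.0139²) = 0.9679; sinθ₂ = 0.0219/√(0.0219²+0.0139²) = 0.8443.
B = (4π×10⁻⁷ × 9.32) / (4π × 0.0139) × (0.9679 + 0.8443) = 1.22×10⁻⁴ T.

B ≈ 122 μT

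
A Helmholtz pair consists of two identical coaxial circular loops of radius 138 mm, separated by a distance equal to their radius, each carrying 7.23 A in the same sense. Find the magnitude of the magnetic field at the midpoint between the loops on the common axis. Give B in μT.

Each loop contributes B = μ₀IR²/[2(R²+z²)^(3/2)] on the axis, with z measured from that loop.
Loop 1 (z = 0.069 m): B₁ = 2.36×10⁻⁵ T. Loop 2 (z = 0.069 m): B₂ = 2.36×10⁻⁵ T.
The fields add: B = B₁ + B₂ = 4.71×10⁻⁵ T.

B ≈ 47.1 μT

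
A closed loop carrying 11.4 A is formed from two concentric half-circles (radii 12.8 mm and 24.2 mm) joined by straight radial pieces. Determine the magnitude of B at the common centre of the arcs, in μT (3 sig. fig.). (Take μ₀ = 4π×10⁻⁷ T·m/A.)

The radial connectors point toward the centre, so dl × r̂ = 0 and they contribute nothing.
Each semicircle gives μ₀I/(4R): inner arc 2.80×10⁻⁴ T, outer arc 1.48×10⁻⁴ T.
The two arcs carry current in opposite angular senses, so their fields oppose: B = |2.80×10⁻⁴ − 1.48×10⁻⁴| = 1.32×10⁻⁴ T.

B ≈ 132 μT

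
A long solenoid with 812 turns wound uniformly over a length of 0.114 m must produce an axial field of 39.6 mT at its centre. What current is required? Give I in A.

Inside a long solenoid B = μ₀nI with n = 7123 m⁻¹, so I = B/(μ₀n).
I = 3.96×10⁻² / (4π×10⁻⁷ × 7123) = 4.42 A.

I ≈ 4.42 A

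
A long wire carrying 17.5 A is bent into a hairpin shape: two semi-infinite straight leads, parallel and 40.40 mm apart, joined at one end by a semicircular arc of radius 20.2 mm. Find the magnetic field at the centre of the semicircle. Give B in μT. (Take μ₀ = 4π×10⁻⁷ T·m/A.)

The semicircular arc contributes B_arc = μ₀I·π/(4πR) = μ₀I/(4R) = 2.72×10⁻⁴ T.
Each semi-infinite lead is at perpendicular distance R = 0.0202 m from the centre, with the perpendicular foot at its near end, so it contributes μ₀I/(4πR); both point the same way, together 1.73×10⁻⁴ T.
Arc and leads all point the same direction: B = 2.72×10⁻⁴ + 1.73×10⁻⁴ = 4.45×10⁻⁴ T.

B ≈ 445 μT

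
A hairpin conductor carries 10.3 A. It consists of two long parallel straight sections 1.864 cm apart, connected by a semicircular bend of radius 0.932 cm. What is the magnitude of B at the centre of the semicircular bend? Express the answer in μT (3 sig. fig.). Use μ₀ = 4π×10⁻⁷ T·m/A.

B ≈ 568 μT

The semicircular arc contributes B_arc = μ₀I·π/(4πR) = μ₀I/(4R) = 3.47×10⁻⁴ T.
Each semi-infinite lead is at perpendicular distance R = 0.00932 m from the centre, with the perpendicular foot at its near end, so it contributes μ₀I/(4πR); both point the same way, together 2.21×10⁻⁴ T.
Arc and leads all point the same direction: B = 3.47×10⁻⁴ + 2.21×10⁻⁴ = 5.68×10⁻⁴ T.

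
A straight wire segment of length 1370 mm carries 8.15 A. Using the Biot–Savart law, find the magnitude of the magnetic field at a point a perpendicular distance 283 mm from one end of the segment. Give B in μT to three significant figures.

B ≈ 2.82 μT

For a finite straight segment, B = (μ₀I/4πd)(sinθ₁ + sinθ₂), where θ₁, θ₂ are the angles from the perpendicular to each end.
The perpendicular foot is at one end, so the two end-offsets along the wire are 0 and L = 1.37 m.
sinθ₁ = 0/√(0²+0.283²) = 0.0000; sinθ₂ = 1.37/√(1.37²+0.283²) = 0.9793.
B = (4π×10⁻⁷ × 8.15) / (4π × 0.283) × (0.0000 + 0.9793) = 2.82×10⁻⁶ T.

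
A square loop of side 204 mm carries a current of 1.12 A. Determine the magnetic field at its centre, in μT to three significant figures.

Each side is a finite straight segment at perpendicular distance d = a/(2 tan(π/4)) = 0.102 m from the centre, with end-angles ±π/4.
One side contributes B₁ = (μ₀I/4πd)·2 sin(π/4) = 1.55×10⁻⁶ T.
All 4 sides add in the same direction: B = 4 × 1.55×10⁻⁶ = 6.21×10⁻⁶ T.

B ≈ 6.21 μT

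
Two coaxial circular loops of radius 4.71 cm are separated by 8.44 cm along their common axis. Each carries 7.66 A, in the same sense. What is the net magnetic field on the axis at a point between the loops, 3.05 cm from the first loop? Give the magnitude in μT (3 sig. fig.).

Each loop contributes B = μ₀IR²/[2(R²+z²)^(3/2)] on the axis, with z measured from that loop.
Loop 1 (z = 0.0305 m): B₁ = 6.04×10⁻⁵ T. Loop 2 (z = 0.0539 m): B₂ = 2.91×10⁻⁵ T.
The fields add: B = B₁ + B₂ = 8.95×10⁻⁵ T.

B ≈ 89.5 μT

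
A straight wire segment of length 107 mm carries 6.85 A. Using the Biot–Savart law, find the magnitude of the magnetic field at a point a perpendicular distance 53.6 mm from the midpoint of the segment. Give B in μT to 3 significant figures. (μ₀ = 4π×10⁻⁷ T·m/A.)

B ≈ 18.1 μT

For a finite straight segment, B = (μ₀I/4πd)(sinθ₁ + sinθ₂), where θ₁, θ₂ are the angles from the perpendicular to each end.
The perpendicular from the point meets the wire at its midpoint, so each end is L/2 = 0.0535 m away along the wire.
sinθ₁ = 0.0535/√(0.0535²+0.0536²) = 0.7064; sinθ₂ = 0.0535/√(0.0535²+0.0536²) = 0.7064.
B = (4π×10⁻⁷ × 6.85) / (4π × 0.0536) × (0.7064 + 0.7064) = 1.81×10⁻⁵ T.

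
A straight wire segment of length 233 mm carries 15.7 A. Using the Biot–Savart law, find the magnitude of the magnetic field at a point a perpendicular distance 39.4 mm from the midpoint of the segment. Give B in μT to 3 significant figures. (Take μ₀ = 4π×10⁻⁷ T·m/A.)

For a finite straight segment, B = (μ₀I/4πd)(sinθ₁ + sinθ₂), where θ₁, θ₂ are the angles from the perpendicular to each end.
The perpendicular from the point meets the wire at its midpoint, so each end is L/2 = 0.1165 m away along the wire.
sinθ₁ = 0.1165/√(0.1165²+0.0394²) = 0.9473; sinθ₂ = 0.1165/√(0.1165²+0.0394²) = 0.9473.
B = (4π×10⁻⁷ × 15.7) / (4π × 0.0394) × (0.9473 + 0.9473) = 7.55×10⁻⁵ T.

B ≈ 75.5 μT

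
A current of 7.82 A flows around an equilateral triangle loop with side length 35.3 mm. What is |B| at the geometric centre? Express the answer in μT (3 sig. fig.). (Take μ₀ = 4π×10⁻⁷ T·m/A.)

B ≈ 399 μT

Each side is a finite straight segment at perpendicular distance d = a/(2 tan(π/3)) = 0.01019 m from the centre, with end-angles ±π/3.
One side contributes B₁ = (μ₀I/4πd)·2 sin(π/3) = 1.33×10⁻⁴ T.
All 3 sides add in the same direction: B = 3 × 1.33×10⁻⁴ = 3.99×10⁻⁴ T.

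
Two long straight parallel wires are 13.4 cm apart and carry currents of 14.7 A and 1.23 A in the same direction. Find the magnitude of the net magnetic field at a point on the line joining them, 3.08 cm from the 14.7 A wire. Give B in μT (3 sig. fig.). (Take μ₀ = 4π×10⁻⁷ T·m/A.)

B ≈ 93.1 μT

Each long wire gives B = μ₀I/(2πd). Distances are d₁ = 0.0308 m and d₂ = 0.1032 m.
B₁ = 9.55×10⁻⁵ T, B₂ = 2.38×10⁻⁶ T.
Between parallel currents the two contributions point in opposite directions, so they subtract. B = |B₁ − B₂| = |9.55×10⁻⁵ − 2.38×10⁻⁶| = 9.31×10⁻⁵ T.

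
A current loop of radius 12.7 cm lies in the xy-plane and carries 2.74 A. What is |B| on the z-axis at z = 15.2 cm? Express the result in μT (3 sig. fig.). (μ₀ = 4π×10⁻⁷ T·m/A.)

On the axis of a circular loop, B = μ₀IR² / [2(R²+z²)^(3/2)].
R² + z² = (0.127)² + (0.152)² = 0.03923 m², and (R²+z²)^(3/2) = 7.77×10⁻³ m³.
B = (4π×10⁻⁷ × 2.74 × 0.01613) / (2 × 7.77×10⁻³) = 3.57×10⁻⁶ T.

B ≈ 3.57 μT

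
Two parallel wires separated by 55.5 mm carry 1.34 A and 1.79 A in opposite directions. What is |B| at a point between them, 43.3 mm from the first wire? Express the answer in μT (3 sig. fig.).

Each long wire gives B = μ₀I/(2πd). Distances are d₁ = 0.0433 m and d₂ = 0.0122 m.
B₁ = 6.19×10⁻⁶ T, B₂ = 2.93×10⁻⁵ T.
Between antiparallel currents both contributions point the same way, so they add. B = B₁ + B₂ = 6.19×10⁻⁶ + 2.93×10⁻⁵ = 3.55×10⁻⁵ T.

B ≈ 35.5 μT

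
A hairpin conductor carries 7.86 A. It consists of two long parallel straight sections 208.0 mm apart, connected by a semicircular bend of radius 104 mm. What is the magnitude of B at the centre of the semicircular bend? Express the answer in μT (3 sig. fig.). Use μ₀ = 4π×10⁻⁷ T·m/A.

The semicircular arc contributes B_arc = μ₀I·π/(4πR) = μ₀I/(4R) = 2.37×10⁻⁵ T.
Each semi-infinite lead is at perpendicular distance R = 0.104 m from the centre, with the perpendicular foot at its near end, so it contributes μ₀I/(4πR); both point the same way, together 1.51×10⁻⁵ T.
Arc and leads all point the same direction: B = 2.37×10⁻⁵ + 1.51×10⁻⁵ = 3.89×10⁻⁵ T.

B ≈ 38.9 μT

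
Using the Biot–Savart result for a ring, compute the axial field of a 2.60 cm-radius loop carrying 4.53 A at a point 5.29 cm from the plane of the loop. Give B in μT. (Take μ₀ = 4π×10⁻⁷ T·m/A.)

B ≈ 9.40 μT

On the axis of a circular loop, B = μ₀IR² / [2(R²+z²)^(3/2)].
R² + z² = (0.026)² + (0.0529)² = 0.003474 m², and (R²+z²)^(3/2) = 2.05×10⁻⁴ m³.
B = (4π×10⁻⁷ × 4.53 × 0.000676) / (2 × 2.05×10⁻⁴) = 9.40×10⁻⁶ T.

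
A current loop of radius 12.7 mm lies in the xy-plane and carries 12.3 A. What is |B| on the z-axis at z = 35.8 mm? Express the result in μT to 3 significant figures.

On the axis of a circular loop, B = μ₀IR² / [2(R²+z²)^(3/2)].
R² + z² = (0.0127)² + (0.0358)² = 0.001443 m², and (R²+z²)^(3/2) = 5.48×10⁻⁵ m³.
B = (4π×10⁻⁷ × 12.3 × 0.0001613) / (2 × 5.48×10⁻⁵) = 2.27×10⁻⁵ T.

B ≈ 22.7 μT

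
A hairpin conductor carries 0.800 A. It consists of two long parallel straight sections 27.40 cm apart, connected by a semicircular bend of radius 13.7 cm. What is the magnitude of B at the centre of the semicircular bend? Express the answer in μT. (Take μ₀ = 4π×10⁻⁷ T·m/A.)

B ≈ 3.00 μT

The semicircular arc contributes B_arc = μ₀I·π/(4πR) = μ₀I/(4R) = 1.83×10⁻⁶ T.
Each semi-infinite lead is at perpendicular distance R = 0.137 m from the centre, with the perpendicular foot at its near end, so it contributes μ₀I/(4πR); both point the same way, together 1.17×10⁻⁶ T.
Arc and leads all point the same direction: B = 1.83×10⁻⁶ + 1.17×10⁻⁶ = 3.00×10⁻⁶ T.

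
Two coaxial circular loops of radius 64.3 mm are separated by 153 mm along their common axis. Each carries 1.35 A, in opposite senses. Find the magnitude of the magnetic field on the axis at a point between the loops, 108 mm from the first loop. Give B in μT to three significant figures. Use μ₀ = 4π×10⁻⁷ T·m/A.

Each loop contributes B = μ₀IR²/[2(R²+z²)^(3/2)] on the axis, with z measured from that loop.
Loop 1 (z = 0.108 m): B₁ = 1.77×10⁻⁶ T. Loop 2 (z = 0.045 m): B₂ = 7.25×10⁻⁶ T.
The fields oppose: B = |B₁ − B₂| = 5.49×10⁻⁶ T.

B ≈ 5.49 μT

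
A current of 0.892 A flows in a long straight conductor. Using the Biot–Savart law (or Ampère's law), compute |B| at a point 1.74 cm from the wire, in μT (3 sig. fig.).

For an infinitely long straight wire, B = μ₀I/(2πd).
B = (4π×10⁻⁷ × 0.892) / (2π × 0.0174) = 1.03×10⁻⁵ T.

B ≈ 10.3 μT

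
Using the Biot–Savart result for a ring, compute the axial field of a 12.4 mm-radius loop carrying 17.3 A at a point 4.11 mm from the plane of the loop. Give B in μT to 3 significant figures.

On the axis of a circular loop, B = μ₀IR² / [2(R²+z²)^(3/2)].
R² + z² = (0.0124)² + (0.00411)² = 0.0001707 m², and (R²+z²)^(3/2) = 2.23×10⁻⁶ m³.
B = (4π×10⁻⁷ × 17.3 × 0.0001538) / (2 × 2.23×10⁻⁶) = 7.50×10⁻⁴ T.

B ≈ 750 μT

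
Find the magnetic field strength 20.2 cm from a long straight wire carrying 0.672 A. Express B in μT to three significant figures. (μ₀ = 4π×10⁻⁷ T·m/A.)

For an infinitely long straight wire, B = μ₀I/(2πd).
B = (4π×10⁻⁷ × 0.672) / (2π × 0.202) = 6.65×10⁻⁷ T.

B ≈ 0.665 μT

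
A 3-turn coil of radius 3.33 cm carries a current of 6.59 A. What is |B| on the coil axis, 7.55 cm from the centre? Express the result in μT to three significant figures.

B ≈ 24.5 μT

For an N-turn flat coil, B = Nμ₀IR²/[2(R²+z²)^(3/2)] with R = 0.0333 m, z = 0.0755 m.
B = 3 × 8.17×10⁻⁶ T = 2.45×10⁻⁵ T.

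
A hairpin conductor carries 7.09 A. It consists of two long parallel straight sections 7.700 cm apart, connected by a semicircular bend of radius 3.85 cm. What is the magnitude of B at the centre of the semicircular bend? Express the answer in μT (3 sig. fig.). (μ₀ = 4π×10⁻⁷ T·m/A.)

B ≈ 94.7 μT

The semicircular arc contributes B_arc = μ₀I·π/(4πR) = μ₀I/(4R) = 5.79×10⁻⁵ T.
Each semi-infinite lead is at perpendicular distance R = 0.0385 m from the centre, with the perpendicular foot at its near end, so it contributes μ₀I/(4πR); both point the same way, together 3.68×10⁻⁵ T.
Arc and leads all point the same direction: B = 5.79×10⁻⁵ + 3.68×10⁻⁵ = 9.47×10⁻⁵ T.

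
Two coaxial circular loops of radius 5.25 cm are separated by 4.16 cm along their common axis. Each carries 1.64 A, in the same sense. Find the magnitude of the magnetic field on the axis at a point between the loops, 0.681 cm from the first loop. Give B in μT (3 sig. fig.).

B ≈ 30.5 μT

Each loop contributes B = μ₀IR²/[2(R²+z²)^(3/2)] on the axis, with z measured from that loop.
Loop 1 (z = 0.00681 m): B₁ = 1.91×10⁻⁵ T. Loop 2 (z = 0.03479 m): B₂ = 1.14×10⁻⁵ T.
The fields add: B = B₁ + B₂ = 3.05×10⁻⁵ T.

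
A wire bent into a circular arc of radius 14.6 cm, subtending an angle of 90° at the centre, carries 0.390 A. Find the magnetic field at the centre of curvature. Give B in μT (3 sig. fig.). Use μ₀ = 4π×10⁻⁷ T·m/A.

B ≈ 0.420 μT

The Biot–Savart field of a circular arc at its centre is B = μ₀Iφ/(4πR), with φ = 1.571 rad.
B = (4π×10⁻⁷ × 0.390 × 1.571) / (4π × 0.146) = 4.20×10⁻⁷ T.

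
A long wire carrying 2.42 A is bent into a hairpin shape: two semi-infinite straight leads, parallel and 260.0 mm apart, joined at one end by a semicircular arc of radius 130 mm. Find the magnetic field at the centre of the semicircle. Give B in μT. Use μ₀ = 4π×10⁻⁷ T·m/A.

The semicircular arc contributes B_arc = μ₀I·π/(4πR) = μ₀I/(4R) = 5.85×10⁻⁶ T.
Each semi-infinite lead is at perpendicular distance R = 0.13 m from the centre, with the perpendicular foot at its near end, so it contributes μ₀I/(4πR); both point the same way, together 3.72×10⁻⁶ T.
Arc and leads all point the same direction: B = 5.85×10⁻⁶ + 3.72×10⁻⁶ = 9.57×10⁻⁶ T.

B ≈ 9.57 μT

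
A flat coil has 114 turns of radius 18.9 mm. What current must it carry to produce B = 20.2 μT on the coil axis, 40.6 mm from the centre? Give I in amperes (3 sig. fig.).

I ≈ 0.0709 A

For an N-turn coil, B = Nμ₀IR²/[2(R²+z²)^(3/2)] with R = 0.0189 m, z = 0.0406 m, so I = 2B(R²+z²)^(3/2)/(Nμ₀R²) = 2 × 2.02×10⁻⁵ × 8.98×10⁻⁵ / (114 × 4π×10⁻⁷ × 0.0003572) = 7.09×10⁻² A.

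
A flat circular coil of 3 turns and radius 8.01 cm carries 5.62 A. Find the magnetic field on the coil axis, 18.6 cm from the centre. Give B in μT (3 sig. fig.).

B ≈ 8.18 μT

For an N-turn flat coil, B = Nμ₀IR²/[2(R²+z²)^(3/2)] with R = 0.0801 m, z = 0.186 m.
B = 3 × 2.73×10⁻⁶ T = 8.18×10⁻⁶ T.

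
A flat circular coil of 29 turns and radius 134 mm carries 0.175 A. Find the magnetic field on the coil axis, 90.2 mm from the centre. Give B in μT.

B ≈ 13.6 μT

For an N-turn flat coil, B = Nμ₀IR²/[2(R²+z²)^(3/2)] with R = 0.134 m, z = 0.0902 m.
B = 29 × 4.68×10⁻⁷ T = 1.36×10⁻⁵ T.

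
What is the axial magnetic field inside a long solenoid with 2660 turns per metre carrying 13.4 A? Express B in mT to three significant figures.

Inside a long solenoid, B = μ₀nI with n = 2660 turns/m.
B = 4π×10⁻⁷ × 2660 × 13.4 = 4.48×10⁻² T.

B ≈ 44.8 mT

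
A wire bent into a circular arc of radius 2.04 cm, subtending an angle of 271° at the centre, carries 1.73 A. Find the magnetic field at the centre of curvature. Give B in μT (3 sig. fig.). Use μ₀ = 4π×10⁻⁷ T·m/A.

The Biot–Savart field of a circular arc at its centre is B = μ₀Iφ/(4πR), with φ = 4.73 rad.
B = (4π×10⁻⁷ × 1.73 × 4.73) / (4π × 0.0204) = 4.01×10⁻⁵ T.

B ≈ 40.1 μT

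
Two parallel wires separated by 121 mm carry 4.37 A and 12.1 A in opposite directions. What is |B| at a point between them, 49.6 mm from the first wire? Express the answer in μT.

B ≈ 51.5 μT

Each long wire gives B = μ₀I/(2πd). Distances are d₁ = 0.0496 m and d₂ = 0.0714 m.
B₁ = 1.76×10⁻⁵ T, B₂ = 3.39×10⁻⁵ T.
Between antiparallel currents both contributions point the same way, so they add. B = B₁ + B₂ = 1.76×10⁻⁵ + 3.39×10⁻⁵ = 5.15×10⁻⁵ T.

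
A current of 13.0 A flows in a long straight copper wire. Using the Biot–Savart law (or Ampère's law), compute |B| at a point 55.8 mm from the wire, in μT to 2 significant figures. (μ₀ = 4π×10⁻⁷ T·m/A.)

B ≈ 47 μT

For an infinitely long straight wire, B = μ₀I/(2πd).
B = (4π×10⁻⁷ × 13.0) / (2π × 0.0558) = 4.66×10⁻⁵ T.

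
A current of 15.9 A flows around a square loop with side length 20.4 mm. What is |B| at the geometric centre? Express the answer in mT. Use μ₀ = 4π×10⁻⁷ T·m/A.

Each side is a finite straight segment at perpendicular distance d = a/(2 tan(π/4)) = 0.0102 m from the centre, with end-angles ±π/4.
One side contributes B₁ = (μ₀I/4πd)·2 sin(π/4) = 2.20×10⁻⁴ T.
All 4 sides add in the same direction: B = 4 × 2.20×10⁻⁴ = 8.82×10⁻⁴ T.

B ≈ 0.882 mT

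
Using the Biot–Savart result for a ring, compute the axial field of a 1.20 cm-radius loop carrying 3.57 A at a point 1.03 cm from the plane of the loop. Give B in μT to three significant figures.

On the axis of a circular loop, B = μ₀IR² / [2(R²+z²)^(3/2)].
R² + z² = (0.012)² + (0.0103)² = 0.0002501 m², and (R²+z²)^(3/2) = 3.95×10⁻⁶ m³.
B = (4π×10⁻⁷ × 3.57 × 0.000144) / (2 × 3.95×10⁻⁶) = 8.17×10⁻⁵ T.

B ≈ 81.7 μT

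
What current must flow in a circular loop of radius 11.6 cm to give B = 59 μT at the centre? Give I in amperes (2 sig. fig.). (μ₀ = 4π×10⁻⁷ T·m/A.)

At the centre of a circular loop B = μ₀I/(2R), so I = 2RB/μ₀.
With R = 0.116 m, I = 2 × 0.116 × 5.90×10⁻⁵ / (4π×10⁻⁷) = 10.9 A.

I ≈ 11 A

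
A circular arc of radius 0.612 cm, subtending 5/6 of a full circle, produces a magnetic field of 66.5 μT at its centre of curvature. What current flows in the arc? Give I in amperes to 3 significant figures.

For a circular arc, B = μ₀Iφ/(4πR) with φ in radians; here φ = 5.236 rad.
So I = 4πRB/(μ₀φ) = 4π × 0.00612 × 6.65×10⁻⁵ / (4π×10⁻⁷ × 5.236) = 0.777 A.

I ≈ 0.777 A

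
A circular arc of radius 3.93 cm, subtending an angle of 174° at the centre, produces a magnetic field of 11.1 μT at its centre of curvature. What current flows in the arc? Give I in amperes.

For a circular arc, B = μ₀Iφ/(4πR) with φ in radians; here φ = 3.037 rad.
So I = 4πRB/(μ₀φ) = 4π × 0.0393 × 1.11×10⁻⁵ / (4π×10⁻⁷ × 3.037) = 1.44 A.

I ≈ 1.44 A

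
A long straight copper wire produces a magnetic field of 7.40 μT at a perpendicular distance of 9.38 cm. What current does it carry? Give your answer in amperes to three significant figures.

I ≈ 3.47 A

For a long straight wire B = μ₀I/(2πd), so I = 2πdB/μ₀.
I = 2π × 0.0938 × 7.40×10⁻⁶ / (4π×10⁻⁷) = 3.47 A.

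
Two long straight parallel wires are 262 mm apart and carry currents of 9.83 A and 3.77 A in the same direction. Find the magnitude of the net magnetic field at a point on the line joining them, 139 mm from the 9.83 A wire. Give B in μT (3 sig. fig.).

Each long wire gives B = μ₀I/(2πd). Distances are d₁ = 0.139 m and d₂ = 0.123 m.
B₁ = 1.41×10⁻⁵ T, B₂ = 6.13×10⁻⁶ T.
Between parallel currents the two contributions point in opposite directions, so they subtract. B = |B₁ − B₂| = |1.41×10⁻⁵ − 6.13×10⁻⁶| = 8.01×10⁻⁶ T.

B ≈ 8.01 μT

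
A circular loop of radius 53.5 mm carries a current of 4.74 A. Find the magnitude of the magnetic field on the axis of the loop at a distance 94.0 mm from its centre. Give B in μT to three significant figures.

B ≈ 6.74 μT

On the axis of a circular loop, B = μ₀IR² / [2(R²+z²)^(3/2)].
R² + z² = (0.0535)² + (0.094)² = 0.0117 m², and (R²+z²)^(3/2) = 1.27×10⁻³ m³.
B = (4π×10⁻⁷ × 4.74 × 0.002862) / (2 × 1.27×10⁻³) = 6.74×10⁻⁶ T.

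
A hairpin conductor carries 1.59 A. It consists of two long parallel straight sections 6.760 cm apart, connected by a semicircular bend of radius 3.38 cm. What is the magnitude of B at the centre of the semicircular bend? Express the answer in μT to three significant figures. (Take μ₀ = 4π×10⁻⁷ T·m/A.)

B ≈ 24.2 μT

The semicircular arc contributes B_arc = μ₀I·π/(4πR) = μ₀I/(4R) = 1.48×10⁻⁵ T.
Each semi-infinite lead is at perpendicular distance R = 0.0338 m from the centre, with the perpendicular foot at its near end, so it contributes μ₀I/(4πR); both point the same way, together 9.41×10⁻⁶ T.
Arc and leads all point the same direction: B = 1.48×10⁻⁵ + 9.41×10⁻⁶ = 2.42×10⁻⁵ T.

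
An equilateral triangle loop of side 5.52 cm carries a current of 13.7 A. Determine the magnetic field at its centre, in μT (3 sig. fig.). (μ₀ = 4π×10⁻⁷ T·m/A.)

B ≈ 447 μT

Each side is a finite straight segment at perpendicular distance d = a/(2 tan(π/3)) = 0.01593 m from the centre, with end-angles ±π/3.
One side contributes B₁ = (μ₀I/4πd)·2 sin(π/3) = 1.49×10⁻⁴ T.
All 3 sides add in the same direction: B = 3 × 1.49×10⁻⁴ = 4.47×10⁻⁴ T.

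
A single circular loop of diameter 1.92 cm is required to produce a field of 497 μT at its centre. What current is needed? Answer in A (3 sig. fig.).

At the centre of a circular loop B = μ₀I/(2R), so I = 2RB/μ₀.
With R = 0.0096 m, I = 2 × 0.0096 × 4.97×10⁻⁴ / (4π×10⁻⁷) = 7.59 A.

I ≈ 7.59 A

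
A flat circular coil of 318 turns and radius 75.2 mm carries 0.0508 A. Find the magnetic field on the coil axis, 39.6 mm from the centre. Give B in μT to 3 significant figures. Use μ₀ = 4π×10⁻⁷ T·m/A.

For an N-turn flat coil, B = Nμ₀IR²/[2(R²+z²)^(3/2)] with R = 0.0752 m, z = 0.0396 m.
B = 318 × 2.94×10⁻⁷ T = 9.35×10⁻⁵ T.

B ≈ 93.5 μT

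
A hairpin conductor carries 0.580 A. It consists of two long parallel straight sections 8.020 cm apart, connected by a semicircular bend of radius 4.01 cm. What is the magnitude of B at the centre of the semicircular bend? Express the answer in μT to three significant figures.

B ≈ 7.44 μT

The semicircular arc contributes B_arc = μ₀I·π/(4πR) = μ₀I/(4R) = 4.54×10⁻⁶ T.
Each semi-infinite lead is at perpendicular distance R = 0.0401 m from the centre, with the perpendicular foot at its near end, so it contributes μ₀I/(4πR); both point the same way, together 2.89×10⁻⁶ T.
Arc and leads all point the same direction: B = 4.54×10⁻⁶ + 2.89×10⁻⁶ = 7.44×10⁻⁶ T.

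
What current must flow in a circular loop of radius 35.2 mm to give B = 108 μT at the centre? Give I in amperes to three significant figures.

At the centre of a circular loop B = μ₀I/(2R), so I = 2RB/μ₀.
With R = 0.0352 m, I = 2 × 0.0352 × 1.08×10⁻⁴ / (4π×10⁻⁷) = 6.05 A.

I ≈ 6.05 A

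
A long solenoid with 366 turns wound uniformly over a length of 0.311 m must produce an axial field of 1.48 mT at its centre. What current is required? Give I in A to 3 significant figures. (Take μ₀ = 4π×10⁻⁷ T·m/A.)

Inside a long solenoid B = μ₀nI with n = 1177 m⁻¹, so I = B/(μ₀n).
I = 1.48×10⁻³ / (4π×10⁻⁷ × 1177) = 1.00 A.

I ≈ 1.00 A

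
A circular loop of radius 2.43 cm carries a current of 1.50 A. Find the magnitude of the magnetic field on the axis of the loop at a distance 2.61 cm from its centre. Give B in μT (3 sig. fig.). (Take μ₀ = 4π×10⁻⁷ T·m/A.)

On the axis of a circular loop, B = μ₀IR² / [2(R²+z²)^(3/2)].
R² + z² = (0.0243)² + (0.0261)² = 0.001272 m², and (R²+z²)^(3/2) = 4.53×10⁻⁵ m³.
B = (4π×10⁻⁷ × 1.50 × 0.0005905) / (2 × 4.53×10⁻⁵) = 1.23×10⁻⁵ T.

B ≈ 12.3 μT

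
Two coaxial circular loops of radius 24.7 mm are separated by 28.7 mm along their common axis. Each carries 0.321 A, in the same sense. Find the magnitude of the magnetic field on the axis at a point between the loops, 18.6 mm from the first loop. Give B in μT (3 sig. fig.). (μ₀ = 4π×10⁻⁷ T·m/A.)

B ≈ 10.6 μT

Each loop contributes B = μ₀IR²/[2(R²+z²)^(3/2)] on the axis, with z measured from that loop.
Loop 1 (z = 0.0186 m): B₁ = 4.16×10⁻⁶ T. Loop 2 (z = 0.0101 m): B₂ = 6.48×10⁻⁶ T.
The fields add: B = B₁ + B₂ = 1.06×10⁻⁵ T.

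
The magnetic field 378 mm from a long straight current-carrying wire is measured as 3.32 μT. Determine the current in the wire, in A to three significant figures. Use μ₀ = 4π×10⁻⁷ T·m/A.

I ≈ 6.27 A

For a long straight wire B = μ₀I/(2πd), so I = 2πdB/μ₀.
I = 2π × 0.378 × 3.32×10⁻⁶ / (4π×10⁻⁷) = 6.27 A.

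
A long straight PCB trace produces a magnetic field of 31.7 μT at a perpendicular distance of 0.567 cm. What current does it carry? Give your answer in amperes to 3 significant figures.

I ≈ 0.899 A

For a long straight wire B = μ₀I/(2πd), so I = 2πdB/μ₀.
I = 2π × 0.00567 × 3.17×10⁻⁵ / (4π×10⁻⁷) = 0.899 A.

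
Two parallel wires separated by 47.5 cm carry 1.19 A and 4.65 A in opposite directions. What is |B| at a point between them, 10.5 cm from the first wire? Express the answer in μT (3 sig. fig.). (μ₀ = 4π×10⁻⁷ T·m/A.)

Each long wire gives B = μ₀I/(2πd). Distances are d₁ = 0.105 m and d₂ = 0.37 m.
B₁ = 2.27×10⁻⁶ T, B₂ = 2.51×10⁻⁶ T.
Between antiparallel currents both contributions point the same way, so they add. B = B₁ + B₂ = 2.27×10⁻⁶ + 2.51×10⁻⁶ = 4.78×10⁻⁶ T.

B ≈ 4.78 μT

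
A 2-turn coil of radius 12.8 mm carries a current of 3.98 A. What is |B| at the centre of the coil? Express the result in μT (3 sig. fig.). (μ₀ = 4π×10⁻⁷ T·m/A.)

B ≈ 391 μT

For an N-turn flat coil, B = Nμ₀I/(2R) with R = 0.0128 m.
B = 2 × 1.95×10⁻⁴ T = 3.91×10⁻⁴ T.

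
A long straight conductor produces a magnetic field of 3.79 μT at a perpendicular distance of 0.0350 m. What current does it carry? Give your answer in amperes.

For a long straight wire B = μ₀I/(2πd), so I = 2πdB/μ₀.
I = 2π × 0.035 × 3.79×10⁻⁶ / (4π×10⁻⁷) = 0.663 A.

I ≈ 0.663 A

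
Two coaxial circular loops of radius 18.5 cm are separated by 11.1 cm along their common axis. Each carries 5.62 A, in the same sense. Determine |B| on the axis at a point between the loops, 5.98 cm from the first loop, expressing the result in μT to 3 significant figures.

B ≈ 33.5 μT

Each loop contributes B = μ₀IR²/[2(R²+z²)^(3/2)] on the axis, with z measured from that loop.
Loop 1 (z = 0.0598 m): B₁ = 1.64×10⁻⁵ T. Loop 2 (z = 0.0512 m): B₂ = 1.71×10⁻⁵ T.
The fields add: B = B₁ + B₂ = 3.35×10⁻⁵ T.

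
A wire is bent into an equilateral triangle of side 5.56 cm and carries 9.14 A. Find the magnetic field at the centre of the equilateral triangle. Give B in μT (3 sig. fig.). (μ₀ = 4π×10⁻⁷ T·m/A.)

Each side is a finite straight segment at perpendicular distance d = a/(2 tan(π/3)) = 0.01605 m from the centre, with end-angles ±π/3.
One side contributes B₁ = (μ₀I/4πd)·2 sin(π/3) = 9.86×10⁻⁵ T.
All 3 sides add in the same direction: B = 3 × 9.86×10⁻⁵ = 2.96×10⁻⁴ T.

B ≈ 296 μT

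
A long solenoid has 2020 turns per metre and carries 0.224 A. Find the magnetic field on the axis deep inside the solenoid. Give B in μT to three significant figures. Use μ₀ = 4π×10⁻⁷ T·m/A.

B ≈ 569 μT

Inside a long solenoid, B = μ₀nI with n = 2020 turns/m.
B = 4π×10⁻⁷ × 2020 × 0.224 = 5.69×10⁻⁴ T.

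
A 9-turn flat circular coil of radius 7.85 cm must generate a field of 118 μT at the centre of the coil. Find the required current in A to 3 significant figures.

For an N-turn coil, B = Nμ₀I/(2R) with R = 0.0785 m, so I = 2RB/(Nμ₀) = 2 × 0.0785 × 1.18×10⁻⁴ / (9 × 4π×10⁻⁷) = 1.64 A.

I ≈ 1.64 A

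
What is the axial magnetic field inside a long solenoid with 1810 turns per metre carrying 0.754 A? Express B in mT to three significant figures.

B ≈ 1.71 mT

Inside a long solenoid, B = μ₀nI with n = 1810 turns/m.
B = 4π×10⁻⁷ × 1810 × 0.754 = 1.71×10⁻³ T.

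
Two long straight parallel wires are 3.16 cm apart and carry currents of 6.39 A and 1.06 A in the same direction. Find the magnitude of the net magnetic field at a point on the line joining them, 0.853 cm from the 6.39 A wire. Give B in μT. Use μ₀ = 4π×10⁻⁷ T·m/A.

B ≈ 141 μT

Each long wire gives B = μ₀I/(2πd). Distances are d₁ = 0.00853 m and d₂ = 0.02307 m.
B₁ = 1.50×10⁻⁴ T, B₂ = 9.19×10⁻⁶ T.
Between parallel currents the two contributions point in opposite directions, so they subtract. B = |B₁ − B₂| = |1.50×10⁻⁴ − 9.19×10⁻⁶| = 1.41×10⁻⁴ T.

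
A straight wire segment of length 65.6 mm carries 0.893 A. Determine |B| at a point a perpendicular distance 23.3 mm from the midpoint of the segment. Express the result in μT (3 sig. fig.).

B ≈ 6.25 μT

For a finite straight segment, B = (μ₀I/4πd)(sinθ₁ + sinθ₂), where θ₁, θ₂ are the angles from the perpendicular to each end.
The perpendicular from the point meets the wire at its midpoint, so each end is L/2 = 0.0328 m away along the wire.
sinθ₁ = 0.0328/√(0.0328²+0.0233²) = 0.8152; sinθ₂ = 0.0328/√(0.0328²+0.0233²) = 0.8152.
B = (4π×10⁻⁷ × 0.893) / (4π × 0.0233) × (0.8152 + 0.8152) = 6.25×10⁻⁶ T.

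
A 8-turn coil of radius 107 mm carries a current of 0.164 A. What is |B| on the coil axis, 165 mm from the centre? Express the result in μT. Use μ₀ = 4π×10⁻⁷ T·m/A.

B ≈ 1.24 μT

For an N-turn flat coil, B = Nμ₀IR²/[2(R²+z²)^(3/2)] with R = 0.107 m, z = 0.165 m.
B = 8 × 1.55×10⁻⁷ T = 1.24×10⁻⁶ T.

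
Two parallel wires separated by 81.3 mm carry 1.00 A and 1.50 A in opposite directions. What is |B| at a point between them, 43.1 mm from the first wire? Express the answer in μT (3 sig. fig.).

Each long wire gives B = μ₀I/(2πd). Distances are d₁ = 0.0431 m and d₂ = 0.0382 m.
B₁ = 4.64×10⁻⁶ T, B₂ = 7.85×10⁻⁶ T.
Between antiparallel currents both contributions point the same way, so they add. B = B₁ + B₂ = 4.64×10⁻⁶ + 7.85×10⁻⁶ = 1.25×10⁻⁵ T.

B ≈ 12.5 μT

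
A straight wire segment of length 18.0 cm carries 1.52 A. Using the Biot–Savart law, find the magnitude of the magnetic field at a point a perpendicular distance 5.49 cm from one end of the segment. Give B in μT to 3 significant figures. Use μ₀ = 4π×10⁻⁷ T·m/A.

For a finite straight segment, B = (μ₀I/4πd)(sinθ₁ + sinθ₂), where θ₁, θ₂ are the angles from the perpendicular to each end.
The perpendicular foot is at one end, so the two end-offsets along the wire are 0 and L = 0.18 m.
sinθ₁ = 0/√(0²+0.0549²) = 0.0000; sinθ₂ = 0.18/√(0.18²+0.0549²) = 0.9565.
B = (4π×10⁻⁷ × 1.52) / (4π × 0.0549) × (0.0000 + 0.9565) = 2.65×10⁻⁶ T.

B ≈ 2.65 μT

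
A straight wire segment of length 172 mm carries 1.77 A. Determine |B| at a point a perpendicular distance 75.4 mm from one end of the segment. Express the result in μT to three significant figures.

For a finite straight segment, B = (μ₀I/4πd)(sinθ₁ + sinθ₂), where θ₁, θ₂ are the angles from the perpendicular to each end.
The perpendicular foot is at one end, so the two end-offsets along the wire are 0 and L = 0.172 m.
sinθ₁ = 0/√(0²+0.0754²) = 0.0000; sinθ₂ = 0.172/√(0.172²+0.0754²) = 0.9159.
B = (4π×10⁻⁷ × 1.77) / (4π × 0.0754) × (0.0000 + 0.9159) = 2.15×10⁻⁶ T.

B ≈ 2.15 μT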